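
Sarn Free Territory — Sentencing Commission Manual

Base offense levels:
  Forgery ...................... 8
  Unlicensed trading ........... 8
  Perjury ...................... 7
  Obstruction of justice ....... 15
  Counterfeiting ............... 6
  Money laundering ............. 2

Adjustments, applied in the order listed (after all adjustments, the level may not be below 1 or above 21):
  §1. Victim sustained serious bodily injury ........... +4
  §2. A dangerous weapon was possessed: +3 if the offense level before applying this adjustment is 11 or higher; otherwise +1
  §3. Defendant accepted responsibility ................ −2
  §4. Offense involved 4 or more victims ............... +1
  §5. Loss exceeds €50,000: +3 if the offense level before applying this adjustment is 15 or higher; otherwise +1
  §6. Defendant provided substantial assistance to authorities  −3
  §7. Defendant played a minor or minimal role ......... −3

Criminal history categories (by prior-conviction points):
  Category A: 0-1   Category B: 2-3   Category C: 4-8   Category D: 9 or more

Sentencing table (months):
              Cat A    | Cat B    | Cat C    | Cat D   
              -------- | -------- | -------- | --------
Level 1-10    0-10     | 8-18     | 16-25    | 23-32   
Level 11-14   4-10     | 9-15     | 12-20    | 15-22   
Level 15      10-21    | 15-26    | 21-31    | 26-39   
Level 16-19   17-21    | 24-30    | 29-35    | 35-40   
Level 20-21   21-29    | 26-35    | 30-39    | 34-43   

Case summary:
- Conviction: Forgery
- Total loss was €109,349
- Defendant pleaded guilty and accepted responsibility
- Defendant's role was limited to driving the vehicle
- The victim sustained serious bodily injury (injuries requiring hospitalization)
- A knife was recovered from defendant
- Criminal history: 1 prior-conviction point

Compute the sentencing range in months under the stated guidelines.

4-10 months

Base offense level for forgery: 8.
§1 applies: 8 + 4 = 12.
§2 applies (level before this adjustment is 12 ≥ 11, so +3): 12 + 3 = 15.
§3 applies: 15 − 2 = 13.
§5 applies (level before this adjustment is 13 < 15, so +1): 13 + 1 = 14.
§7 applies: 14 − 3 = 11.
Final offense level: 11.
Criminal history: 1 prior point → Category A (0-1).
Level 11 falls in the 11-14 band.
Grid: Level 11-14 × Category A = 4-10 months.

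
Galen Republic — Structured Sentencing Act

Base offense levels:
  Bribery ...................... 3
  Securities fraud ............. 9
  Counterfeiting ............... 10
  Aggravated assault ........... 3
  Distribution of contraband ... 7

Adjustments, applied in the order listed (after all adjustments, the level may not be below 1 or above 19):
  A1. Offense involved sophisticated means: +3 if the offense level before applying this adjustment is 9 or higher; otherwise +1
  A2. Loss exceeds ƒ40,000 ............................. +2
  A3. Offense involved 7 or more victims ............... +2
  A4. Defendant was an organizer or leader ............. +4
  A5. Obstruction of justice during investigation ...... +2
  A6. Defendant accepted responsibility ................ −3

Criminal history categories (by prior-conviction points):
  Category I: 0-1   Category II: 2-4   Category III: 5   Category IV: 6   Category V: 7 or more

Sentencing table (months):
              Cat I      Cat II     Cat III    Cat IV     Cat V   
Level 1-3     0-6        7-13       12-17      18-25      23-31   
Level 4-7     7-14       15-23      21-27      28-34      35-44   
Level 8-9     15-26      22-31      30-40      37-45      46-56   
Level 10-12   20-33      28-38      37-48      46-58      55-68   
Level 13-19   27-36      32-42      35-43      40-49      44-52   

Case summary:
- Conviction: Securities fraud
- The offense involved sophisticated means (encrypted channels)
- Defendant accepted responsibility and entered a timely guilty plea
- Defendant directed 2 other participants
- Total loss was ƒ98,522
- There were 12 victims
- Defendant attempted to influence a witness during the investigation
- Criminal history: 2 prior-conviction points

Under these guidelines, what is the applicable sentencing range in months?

32-42 months

Base offense level for securities fraud: 9.
A1 applies (level before this adjustment is 9 ≥ 9, so +3): 9 + 3 = 12.
A2 applies: 12 + 2 = 14.
A3 applies: 14 + 2 = 16.
A4 applies: 16 + 4 = 20.
A5 applies: 20 + 2 = 22.
A6 applies: 22 − 3 = 19.
Final offense level: 19.
Criminal history: 2 prior points → Category II (2-4).
Level 19 falls in the 13-19 band.
Grid: Level 13-19 × Category II = 32-42 months.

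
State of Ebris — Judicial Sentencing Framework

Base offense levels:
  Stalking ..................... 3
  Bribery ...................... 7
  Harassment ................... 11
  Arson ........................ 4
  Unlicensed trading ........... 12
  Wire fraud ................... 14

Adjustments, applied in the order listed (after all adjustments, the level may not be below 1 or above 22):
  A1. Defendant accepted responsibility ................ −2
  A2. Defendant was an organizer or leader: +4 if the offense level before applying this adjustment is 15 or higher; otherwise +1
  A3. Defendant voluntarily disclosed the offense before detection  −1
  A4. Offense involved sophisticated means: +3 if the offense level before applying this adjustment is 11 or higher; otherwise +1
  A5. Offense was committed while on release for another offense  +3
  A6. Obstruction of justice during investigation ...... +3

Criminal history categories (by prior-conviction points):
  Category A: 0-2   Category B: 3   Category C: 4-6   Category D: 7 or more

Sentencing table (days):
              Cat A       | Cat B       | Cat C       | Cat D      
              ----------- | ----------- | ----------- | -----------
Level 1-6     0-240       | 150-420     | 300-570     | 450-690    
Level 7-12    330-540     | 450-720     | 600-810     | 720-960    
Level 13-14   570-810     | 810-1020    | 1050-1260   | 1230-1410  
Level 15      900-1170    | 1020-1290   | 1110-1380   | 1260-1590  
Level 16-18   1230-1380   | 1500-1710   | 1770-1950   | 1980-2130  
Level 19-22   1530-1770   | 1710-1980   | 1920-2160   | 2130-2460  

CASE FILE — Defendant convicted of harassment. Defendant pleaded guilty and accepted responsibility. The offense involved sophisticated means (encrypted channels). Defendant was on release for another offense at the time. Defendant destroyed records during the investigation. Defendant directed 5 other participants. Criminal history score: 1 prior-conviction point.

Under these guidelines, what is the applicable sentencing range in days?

1230-1380 days

Base offense level for harassment: 11.
A1 applies: 11 − 2 = 9.
A2 applies (level before this adjustment is 9 < 15, so +1): 9 + 1 = 10.
A3 does not apply.
A4 applies (level before this adjustment is 10 < 11, so +1): 10 + 1 = 11.
A5 applies: 11 + 3 = 14.
A6 applies: 14 + 3 = 17.
Final offense level: 17.
Criminal history: 1 prior point → Category A (0-2).
Level 17 falls in the 16-18 band.
Grid: Level 16-18 × Category A = 1230-1380 days.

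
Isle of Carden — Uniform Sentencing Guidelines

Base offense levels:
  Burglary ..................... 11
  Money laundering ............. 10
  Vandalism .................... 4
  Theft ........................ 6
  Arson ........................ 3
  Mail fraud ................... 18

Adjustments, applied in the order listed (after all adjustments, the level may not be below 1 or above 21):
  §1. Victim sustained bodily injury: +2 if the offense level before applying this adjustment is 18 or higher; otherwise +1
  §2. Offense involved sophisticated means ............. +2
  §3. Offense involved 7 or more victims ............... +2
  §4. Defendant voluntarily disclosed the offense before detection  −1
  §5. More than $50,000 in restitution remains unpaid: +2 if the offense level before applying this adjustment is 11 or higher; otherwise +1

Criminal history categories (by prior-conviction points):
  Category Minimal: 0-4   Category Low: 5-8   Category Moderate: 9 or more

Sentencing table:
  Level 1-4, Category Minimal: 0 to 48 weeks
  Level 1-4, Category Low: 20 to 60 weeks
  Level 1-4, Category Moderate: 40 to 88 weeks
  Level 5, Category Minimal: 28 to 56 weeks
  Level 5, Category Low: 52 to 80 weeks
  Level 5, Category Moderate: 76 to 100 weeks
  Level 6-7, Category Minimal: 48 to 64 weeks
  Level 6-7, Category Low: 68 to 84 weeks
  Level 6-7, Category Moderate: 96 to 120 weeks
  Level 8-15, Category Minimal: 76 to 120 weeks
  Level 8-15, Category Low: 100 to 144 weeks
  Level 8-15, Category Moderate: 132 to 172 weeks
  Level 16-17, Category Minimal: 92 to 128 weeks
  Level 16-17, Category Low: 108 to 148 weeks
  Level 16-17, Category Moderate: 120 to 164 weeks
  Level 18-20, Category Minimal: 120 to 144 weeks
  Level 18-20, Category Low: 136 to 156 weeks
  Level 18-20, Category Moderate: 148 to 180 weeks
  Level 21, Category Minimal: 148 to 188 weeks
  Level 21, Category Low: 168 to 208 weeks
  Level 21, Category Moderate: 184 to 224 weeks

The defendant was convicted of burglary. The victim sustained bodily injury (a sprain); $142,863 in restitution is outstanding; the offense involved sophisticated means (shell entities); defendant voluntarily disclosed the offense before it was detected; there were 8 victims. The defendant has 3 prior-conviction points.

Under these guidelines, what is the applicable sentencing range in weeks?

92-128 weeks

Base offense level for burglary: 11.
§1 applies (level before this adjustment is 11 < 18, so +1): 11 + 1 = 12.
§2 applies: 12 + 2 = 14.
§3 applies: 14 + 2 = 16.
§4 applies: 16 − 1 = 15.
§5 applies (level before this adjustment is 15 ≥ 11, so +2): 15 + 2 = 17.
Final offense level: 17.
Criminal history: 3 prior points → Category Minimal (0-4).
Level 17 falls in the 16-17 band.
Grid: Level 16-17 × Category Minimal = 92-128 weeks.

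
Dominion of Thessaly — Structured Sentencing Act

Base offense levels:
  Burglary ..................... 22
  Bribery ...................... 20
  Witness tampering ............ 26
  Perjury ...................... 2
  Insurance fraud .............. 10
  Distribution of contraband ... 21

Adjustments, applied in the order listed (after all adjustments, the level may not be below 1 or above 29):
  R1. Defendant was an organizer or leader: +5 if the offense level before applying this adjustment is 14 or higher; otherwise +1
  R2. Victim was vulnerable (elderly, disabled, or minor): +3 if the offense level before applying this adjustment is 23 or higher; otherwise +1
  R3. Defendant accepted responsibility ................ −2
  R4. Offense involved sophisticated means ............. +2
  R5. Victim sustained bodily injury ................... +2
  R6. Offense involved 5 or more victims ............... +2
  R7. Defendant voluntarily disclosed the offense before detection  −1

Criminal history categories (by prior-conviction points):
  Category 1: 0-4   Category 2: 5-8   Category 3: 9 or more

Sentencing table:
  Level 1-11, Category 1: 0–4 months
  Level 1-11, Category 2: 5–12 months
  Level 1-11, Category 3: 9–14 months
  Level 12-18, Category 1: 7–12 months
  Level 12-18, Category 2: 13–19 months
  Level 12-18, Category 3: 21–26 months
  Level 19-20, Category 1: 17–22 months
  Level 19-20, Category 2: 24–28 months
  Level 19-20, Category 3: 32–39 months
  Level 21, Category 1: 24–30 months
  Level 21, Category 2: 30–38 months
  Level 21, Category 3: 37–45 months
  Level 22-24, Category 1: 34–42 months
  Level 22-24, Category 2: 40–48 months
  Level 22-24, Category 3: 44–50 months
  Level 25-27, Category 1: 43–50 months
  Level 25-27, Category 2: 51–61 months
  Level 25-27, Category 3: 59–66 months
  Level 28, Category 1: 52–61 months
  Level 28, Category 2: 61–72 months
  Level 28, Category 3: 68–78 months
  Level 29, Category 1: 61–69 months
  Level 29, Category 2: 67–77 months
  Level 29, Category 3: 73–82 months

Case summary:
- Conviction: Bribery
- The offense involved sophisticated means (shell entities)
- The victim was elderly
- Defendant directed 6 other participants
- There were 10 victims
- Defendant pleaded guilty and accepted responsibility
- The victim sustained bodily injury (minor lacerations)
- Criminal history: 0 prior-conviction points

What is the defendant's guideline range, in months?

61-69 months

Base offense level for bribery: 20.
R1 applies (level before this adjustment is 20 ≥ 14, so +5): 20 + 5 = 25.
R2 applies (level before this adjustment is 25 ≥ 23, so +3): 25 + 3 = 28.
R3 applies: 28 − 2 = 26.
R4 applies: 26 + 2 = 28.
R5 applies: 28 + 2 = 30.
R6 applies: 30 + 2 = 32.
Level 32 exceeds the maximum of 29; capped at 29.
Final offense level: 29.
Criminal history: 0 prior points → Category 1 (0-4).
Level 29 falls in the 29 band.
Grid: Level 29 × Category 1 = 61-69 months.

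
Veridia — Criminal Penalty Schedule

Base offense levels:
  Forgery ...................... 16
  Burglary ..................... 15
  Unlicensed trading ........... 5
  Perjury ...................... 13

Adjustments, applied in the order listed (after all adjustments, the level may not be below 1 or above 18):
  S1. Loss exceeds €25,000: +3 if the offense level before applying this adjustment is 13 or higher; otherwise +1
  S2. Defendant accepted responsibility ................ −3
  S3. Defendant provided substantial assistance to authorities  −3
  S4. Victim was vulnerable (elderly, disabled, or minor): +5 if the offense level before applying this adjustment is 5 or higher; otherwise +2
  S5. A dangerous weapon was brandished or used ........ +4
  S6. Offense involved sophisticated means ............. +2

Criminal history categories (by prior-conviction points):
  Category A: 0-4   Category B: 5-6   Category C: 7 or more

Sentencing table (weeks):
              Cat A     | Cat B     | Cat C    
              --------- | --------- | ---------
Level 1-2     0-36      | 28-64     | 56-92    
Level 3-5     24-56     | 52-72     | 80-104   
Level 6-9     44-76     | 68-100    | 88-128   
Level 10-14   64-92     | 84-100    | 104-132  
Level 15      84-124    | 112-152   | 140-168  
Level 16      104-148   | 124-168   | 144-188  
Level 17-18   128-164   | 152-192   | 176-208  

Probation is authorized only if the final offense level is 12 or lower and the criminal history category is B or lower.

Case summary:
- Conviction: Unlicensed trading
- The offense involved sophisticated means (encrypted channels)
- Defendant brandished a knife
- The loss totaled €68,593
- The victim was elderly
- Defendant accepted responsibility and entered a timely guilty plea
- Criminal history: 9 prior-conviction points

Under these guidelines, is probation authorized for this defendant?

Base offense level for unlicensed trading: 5.
S1 applies (level before this adjustment is 5 < 13, so +1): 5 + 1 = 6.
S2 applies: 6 − 3 = 3.
S4 applies (level before this adjustment is 3 < 5, so +2): 3 + 2 = 5.
S5 applies: 5 + 4 = 9.
S6 applies: 9 + 2 = 11.
Final offense level: 11.
Criminal history: 9 prior points → Category C (7+).
Level 11 falls in the 10-14 band.
Grid: Level 10-14 × Category C = 104-132 weeks.
Probation check: level 11 ≤ 12 and category C > B → not eligible.

No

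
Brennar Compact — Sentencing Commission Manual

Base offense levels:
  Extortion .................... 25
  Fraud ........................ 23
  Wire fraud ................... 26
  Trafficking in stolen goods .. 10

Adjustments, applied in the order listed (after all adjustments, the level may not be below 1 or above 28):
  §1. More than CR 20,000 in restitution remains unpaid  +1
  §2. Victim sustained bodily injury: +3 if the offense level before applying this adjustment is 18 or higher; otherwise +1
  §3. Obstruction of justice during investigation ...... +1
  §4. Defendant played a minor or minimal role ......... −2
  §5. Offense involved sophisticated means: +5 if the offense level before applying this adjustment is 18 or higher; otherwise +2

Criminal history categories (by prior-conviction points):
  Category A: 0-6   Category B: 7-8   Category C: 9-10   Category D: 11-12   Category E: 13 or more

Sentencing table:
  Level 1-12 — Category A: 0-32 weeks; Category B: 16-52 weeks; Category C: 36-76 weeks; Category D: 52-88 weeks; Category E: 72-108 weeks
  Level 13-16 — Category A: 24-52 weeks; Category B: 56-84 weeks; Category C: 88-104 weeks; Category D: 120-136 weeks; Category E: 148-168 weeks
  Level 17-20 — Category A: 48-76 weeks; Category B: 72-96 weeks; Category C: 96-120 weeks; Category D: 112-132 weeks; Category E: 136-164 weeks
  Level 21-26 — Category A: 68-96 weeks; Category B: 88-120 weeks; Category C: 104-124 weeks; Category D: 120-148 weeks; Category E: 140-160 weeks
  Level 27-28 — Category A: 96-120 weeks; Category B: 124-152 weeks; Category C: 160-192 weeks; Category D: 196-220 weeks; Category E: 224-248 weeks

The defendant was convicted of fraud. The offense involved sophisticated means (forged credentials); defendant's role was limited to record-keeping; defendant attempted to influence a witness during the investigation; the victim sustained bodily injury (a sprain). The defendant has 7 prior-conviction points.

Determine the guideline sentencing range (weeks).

124-152 weeks

Base offense level for fraud: 23.
§1 does not apply.
§2 applies (level before this adjustment is 23 ≥ 18, so +3): 23 + 3 = 26.
§3 applies: 26 + 1 = 27.
§4 applies: 27 − 2 = 25.
§5 applies (level before this adjustment is 25 ≥ 18, so +5): 25 + 5 = 30.
Level 30 exceeds the maximum of 28; capped at 28.
Final offense level: 28.
Criminal history: 7 prior points → Category B (7-8).
Level 28 falls in the 27-28 band.
Grid: Level 27-28 × Category B = 124-152 weeks.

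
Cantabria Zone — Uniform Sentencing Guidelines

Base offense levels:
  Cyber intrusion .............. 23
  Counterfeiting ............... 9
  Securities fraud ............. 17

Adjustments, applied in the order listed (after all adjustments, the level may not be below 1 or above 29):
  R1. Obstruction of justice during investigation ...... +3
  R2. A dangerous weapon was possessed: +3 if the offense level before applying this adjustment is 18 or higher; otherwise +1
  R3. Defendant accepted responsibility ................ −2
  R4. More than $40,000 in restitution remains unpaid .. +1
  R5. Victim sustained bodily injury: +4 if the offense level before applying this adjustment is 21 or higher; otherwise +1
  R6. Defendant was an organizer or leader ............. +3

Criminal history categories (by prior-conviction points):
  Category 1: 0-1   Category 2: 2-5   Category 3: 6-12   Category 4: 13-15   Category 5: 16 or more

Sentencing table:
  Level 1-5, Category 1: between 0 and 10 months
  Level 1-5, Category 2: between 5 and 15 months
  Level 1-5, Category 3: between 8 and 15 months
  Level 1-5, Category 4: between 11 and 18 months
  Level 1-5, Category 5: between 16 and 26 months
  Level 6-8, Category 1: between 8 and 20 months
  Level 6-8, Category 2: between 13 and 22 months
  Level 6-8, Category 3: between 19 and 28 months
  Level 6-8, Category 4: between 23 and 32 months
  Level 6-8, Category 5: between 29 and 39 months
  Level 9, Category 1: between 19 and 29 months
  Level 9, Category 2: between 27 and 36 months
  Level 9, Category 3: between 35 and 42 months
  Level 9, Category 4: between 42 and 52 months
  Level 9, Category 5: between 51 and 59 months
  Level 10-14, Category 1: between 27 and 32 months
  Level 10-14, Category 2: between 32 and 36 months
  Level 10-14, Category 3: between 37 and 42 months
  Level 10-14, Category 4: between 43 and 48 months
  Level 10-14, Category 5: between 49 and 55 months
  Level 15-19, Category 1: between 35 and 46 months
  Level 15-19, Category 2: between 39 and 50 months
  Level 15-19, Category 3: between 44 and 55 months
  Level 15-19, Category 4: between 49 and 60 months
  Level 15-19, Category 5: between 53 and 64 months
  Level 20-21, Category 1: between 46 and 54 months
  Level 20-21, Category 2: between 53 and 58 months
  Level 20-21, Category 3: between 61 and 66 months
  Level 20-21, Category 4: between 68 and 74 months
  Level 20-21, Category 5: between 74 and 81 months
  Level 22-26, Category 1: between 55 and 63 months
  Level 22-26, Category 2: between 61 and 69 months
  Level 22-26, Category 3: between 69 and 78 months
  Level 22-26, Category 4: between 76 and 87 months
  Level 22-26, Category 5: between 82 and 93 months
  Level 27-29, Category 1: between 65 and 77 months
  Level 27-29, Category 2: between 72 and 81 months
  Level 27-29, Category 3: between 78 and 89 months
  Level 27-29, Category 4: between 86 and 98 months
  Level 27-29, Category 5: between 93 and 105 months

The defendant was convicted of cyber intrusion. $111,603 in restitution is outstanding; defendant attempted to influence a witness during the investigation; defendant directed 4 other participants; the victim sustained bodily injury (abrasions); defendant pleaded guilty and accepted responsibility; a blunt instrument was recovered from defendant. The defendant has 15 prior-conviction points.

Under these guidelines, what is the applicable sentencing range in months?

86-98 months

Base offense level for cyber intrusion: 23.
R1 applies: 23 + 3 = 26.
R2 applies (level before this adjustment is 26 ≥ 18, so +3): 26 + 3 = 29.
R3 applies: 29 − 2 = 27.
R4 applies: 27 + 1 = 28.
R5 applies (level before this adjustment is 28 ≥ 21, so +4): 28 + 4 = 32.
R6 applies: 32 + 3 = 35.
Level 35 exceeds the maximum of 29; capped at 29.
Final offense level: 29.
Criminal history: 15 prior points → Category 4 (13-15).
Level 29 falls in the 27-29 band.
Grid: Level 27-29 × Category 4 = 86-98 months.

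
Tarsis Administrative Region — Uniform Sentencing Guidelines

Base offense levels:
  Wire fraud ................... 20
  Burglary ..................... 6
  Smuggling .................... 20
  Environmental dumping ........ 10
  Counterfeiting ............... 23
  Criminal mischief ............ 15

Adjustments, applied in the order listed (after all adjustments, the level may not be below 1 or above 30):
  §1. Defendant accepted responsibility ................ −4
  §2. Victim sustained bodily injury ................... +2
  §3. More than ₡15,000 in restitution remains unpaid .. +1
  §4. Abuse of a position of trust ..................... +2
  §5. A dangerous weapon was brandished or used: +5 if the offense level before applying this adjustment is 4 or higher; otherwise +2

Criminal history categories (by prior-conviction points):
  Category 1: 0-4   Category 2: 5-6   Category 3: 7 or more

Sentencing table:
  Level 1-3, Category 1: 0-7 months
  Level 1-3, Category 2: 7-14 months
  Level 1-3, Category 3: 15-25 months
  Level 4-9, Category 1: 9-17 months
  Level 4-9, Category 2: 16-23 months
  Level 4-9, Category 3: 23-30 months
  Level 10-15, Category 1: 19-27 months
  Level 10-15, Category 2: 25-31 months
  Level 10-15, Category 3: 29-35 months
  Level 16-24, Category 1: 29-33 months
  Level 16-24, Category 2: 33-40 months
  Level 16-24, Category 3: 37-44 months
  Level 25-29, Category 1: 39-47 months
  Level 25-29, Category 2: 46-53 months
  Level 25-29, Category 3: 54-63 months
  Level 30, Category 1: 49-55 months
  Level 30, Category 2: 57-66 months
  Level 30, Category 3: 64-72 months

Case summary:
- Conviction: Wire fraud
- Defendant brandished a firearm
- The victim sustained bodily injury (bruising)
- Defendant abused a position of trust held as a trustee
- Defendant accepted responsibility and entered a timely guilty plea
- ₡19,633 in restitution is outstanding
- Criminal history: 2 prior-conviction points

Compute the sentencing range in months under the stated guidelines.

39-47 months

Base offense level for wire fraud: 20.
§1 applies: 20 − 4 = 16.
§2 applies: 16 + 2 = 18.
§3 applies: 18 + 1 = 19.
§4 applies: 19 + 2 = 21.
§5 applies (level before this adjustment is 21 ≥ 4, so +5): 21 + 5 = 26.
Final offense level: 26.
Criminal history: 2 prior points → Category 1 (0-4).
Level 26 falls in the 25-29 band.
Grid: Level 25-29 × Category 1 = 39-47 months.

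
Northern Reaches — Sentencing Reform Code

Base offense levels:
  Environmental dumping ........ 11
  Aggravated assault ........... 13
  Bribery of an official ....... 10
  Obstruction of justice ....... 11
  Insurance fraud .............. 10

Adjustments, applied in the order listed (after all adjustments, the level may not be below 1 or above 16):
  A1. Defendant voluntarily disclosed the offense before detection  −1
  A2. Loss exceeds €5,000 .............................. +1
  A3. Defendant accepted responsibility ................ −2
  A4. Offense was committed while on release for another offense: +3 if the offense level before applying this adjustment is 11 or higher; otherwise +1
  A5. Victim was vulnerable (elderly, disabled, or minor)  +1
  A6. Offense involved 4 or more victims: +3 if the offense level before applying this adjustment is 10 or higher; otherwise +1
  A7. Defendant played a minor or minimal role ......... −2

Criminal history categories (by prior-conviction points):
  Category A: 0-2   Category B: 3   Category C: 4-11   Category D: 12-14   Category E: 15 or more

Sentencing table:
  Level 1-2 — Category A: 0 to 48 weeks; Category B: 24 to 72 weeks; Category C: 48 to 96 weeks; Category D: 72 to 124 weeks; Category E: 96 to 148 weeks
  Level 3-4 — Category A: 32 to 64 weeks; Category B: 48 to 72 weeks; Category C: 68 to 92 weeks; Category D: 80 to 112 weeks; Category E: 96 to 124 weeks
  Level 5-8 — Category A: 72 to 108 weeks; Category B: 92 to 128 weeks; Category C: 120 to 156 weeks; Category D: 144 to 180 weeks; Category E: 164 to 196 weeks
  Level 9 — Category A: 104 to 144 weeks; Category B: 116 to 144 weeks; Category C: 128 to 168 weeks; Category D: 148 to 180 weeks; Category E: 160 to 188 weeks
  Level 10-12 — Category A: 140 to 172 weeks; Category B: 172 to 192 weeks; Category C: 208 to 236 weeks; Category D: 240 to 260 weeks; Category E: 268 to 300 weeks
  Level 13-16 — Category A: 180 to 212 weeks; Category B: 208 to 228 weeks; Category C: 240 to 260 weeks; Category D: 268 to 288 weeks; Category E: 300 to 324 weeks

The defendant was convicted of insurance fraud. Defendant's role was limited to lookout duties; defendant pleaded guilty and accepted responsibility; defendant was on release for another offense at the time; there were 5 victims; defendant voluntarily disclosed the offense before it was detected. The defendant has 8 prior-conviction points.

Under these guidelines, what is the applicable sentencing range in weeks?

Base offense level for insurance fraud: 10.
A1 applies: 10 − 1 = 9.
A2 does not apply.
A3 applies: 9 − 2 = 7.
A4 applies (level before this adjustment is 7 < 11, so +1): 7 + 1 = 8.
A5 does not apply.
A6 applies (level before this adjustment is 8 < 10, so +1): 8 + 1 = 9.
A7 applies: 9 − 2 = 7.
Final offense level: 7.
Criminal history: 8 prior points → Category C (4-11).
Level 7 falls in the 5-8 band.
Grid: Level 5-8 × Category C = 120-156 weeks.

120-156 weeks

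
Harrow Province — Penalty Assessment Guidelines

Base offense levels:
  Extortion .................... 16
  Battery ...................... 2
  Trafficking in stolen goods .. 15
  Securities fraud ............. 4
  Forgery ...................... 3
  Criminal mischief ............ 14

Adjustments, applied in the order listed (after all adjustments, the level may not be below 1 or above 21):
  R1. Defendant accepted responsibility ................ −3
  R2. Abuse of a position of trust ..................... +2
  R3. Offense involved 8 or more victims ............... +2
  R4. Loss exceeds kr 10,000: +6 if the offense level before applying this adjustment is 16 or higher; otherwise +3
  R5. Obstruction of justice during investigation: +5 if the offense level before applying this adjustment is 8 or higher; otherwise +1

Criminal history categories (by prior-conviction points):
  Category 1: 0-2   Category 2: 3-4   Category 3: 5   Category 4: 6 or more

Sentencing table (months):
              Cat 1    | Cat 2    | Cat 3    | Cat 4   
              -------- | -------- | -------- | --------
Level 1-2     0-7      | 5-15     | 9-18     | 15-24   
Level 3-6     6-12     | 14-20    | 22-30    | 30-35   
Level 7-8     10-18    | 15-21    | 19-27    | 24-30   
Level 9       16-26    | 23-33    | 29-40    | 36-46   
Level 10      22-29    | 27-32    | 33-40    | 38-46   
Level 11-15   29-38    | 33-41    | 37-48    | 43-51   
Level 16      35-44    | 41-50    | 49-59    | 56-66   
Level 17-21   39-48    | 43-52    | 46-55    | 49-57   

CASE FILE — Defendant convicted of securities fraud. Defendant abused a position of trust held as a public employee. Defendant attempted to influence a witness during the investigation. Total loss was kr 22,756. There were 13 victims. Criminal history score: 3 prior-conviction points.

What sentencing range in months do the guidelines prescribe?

Base offense level for securities fraud: 4.
R2 applies: 4 + 2 = 6.
R3 applies: 6 + 2 = 8.
R4 applies (level before this adjustment is 8 < 16, so +3): 8 + 3 = 11.
R5 applies (level before this adjustment is 11 ≥ 8, so +5): 11 + 5 = 16.
Final offense level: 16.
Criminal history: 3 prior points → Category 2 (3-4).
Level 16 falls in the 16 band.
Grid: Level 16 × Category 2 = 41-50 months.

41-50 months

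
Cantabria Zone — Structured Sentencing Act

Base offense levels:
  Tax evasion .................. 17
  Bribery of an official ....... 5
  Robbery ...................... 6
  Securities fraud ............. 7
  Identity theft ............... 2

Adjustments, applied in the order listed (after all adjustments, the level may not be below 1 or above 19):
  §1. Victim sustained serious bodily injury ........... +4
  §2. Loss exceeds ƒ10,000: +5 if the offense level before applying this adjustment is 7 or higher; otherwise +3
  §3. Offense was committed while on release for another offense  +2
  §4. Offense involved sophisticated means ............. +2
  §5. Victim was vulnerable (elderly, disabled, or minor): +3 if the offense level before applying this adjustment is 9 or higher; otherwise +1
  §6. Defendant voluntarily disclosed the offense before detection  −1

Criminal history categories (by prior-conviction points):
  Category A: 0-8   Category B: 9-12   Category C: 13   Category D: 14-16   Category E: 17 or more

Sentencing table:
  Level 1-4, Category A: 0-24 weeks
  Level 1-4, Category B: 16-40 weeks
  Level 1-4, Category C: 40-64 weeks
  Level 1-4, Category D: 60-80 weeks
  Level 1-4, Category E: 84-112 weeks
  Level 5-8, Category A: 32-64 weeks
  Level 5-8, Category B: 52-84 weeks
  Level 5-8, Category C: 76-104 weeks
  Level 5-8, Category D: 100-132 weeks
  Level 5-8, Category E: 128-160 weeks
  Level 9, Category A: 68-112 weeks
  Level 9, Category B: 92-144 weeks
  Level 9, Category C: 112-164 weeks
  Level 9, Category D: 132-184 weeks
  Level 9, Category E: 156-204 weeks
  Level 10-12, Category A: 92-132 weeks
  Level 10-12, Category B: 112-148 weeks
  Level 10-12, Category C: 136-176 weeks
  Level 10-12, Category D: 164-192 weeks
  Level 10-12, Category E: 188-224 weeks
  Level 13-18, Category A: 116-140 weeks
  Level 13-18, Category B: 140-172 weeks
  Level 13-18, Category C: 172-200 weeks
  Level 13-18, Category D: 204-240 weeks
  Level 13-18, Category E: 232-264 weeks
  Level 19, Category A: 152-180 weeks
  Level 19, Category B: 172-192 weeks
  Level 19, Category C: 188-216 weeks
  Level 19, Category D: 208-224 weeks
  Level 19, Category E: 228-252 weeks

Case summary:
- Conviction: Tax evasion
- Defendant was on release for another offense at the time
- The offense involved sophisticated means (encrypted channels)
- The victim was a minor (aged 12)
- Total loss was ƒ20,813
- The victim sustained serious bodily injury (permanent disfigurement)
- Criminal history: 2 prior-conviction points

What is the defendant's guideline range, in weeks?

152-180 weeks

Base offense level for tax evasion: 17.
§1 applies: 17 + 4 = 21.
§2 applies (level before this adjustment is 21 ≥ 7, so +5): 21 + 5 = 26.
§3 applies: 26 + 2 = 28.
§4 applies: 28 + 2 = 30.
§5 applies (level before this adjustment is 30 ≥ 9, so +3): 30 + 3 = 33.
§6 does not apply.
Level 33 exceeds the maximum of 19; capped at 19.
Final offense level: 19.
Criminal history: 2 prior points → Category A (0-8).
Level 19 falls in the 19 band.
Grid: Level 19 × Category A = 152-180 weeks.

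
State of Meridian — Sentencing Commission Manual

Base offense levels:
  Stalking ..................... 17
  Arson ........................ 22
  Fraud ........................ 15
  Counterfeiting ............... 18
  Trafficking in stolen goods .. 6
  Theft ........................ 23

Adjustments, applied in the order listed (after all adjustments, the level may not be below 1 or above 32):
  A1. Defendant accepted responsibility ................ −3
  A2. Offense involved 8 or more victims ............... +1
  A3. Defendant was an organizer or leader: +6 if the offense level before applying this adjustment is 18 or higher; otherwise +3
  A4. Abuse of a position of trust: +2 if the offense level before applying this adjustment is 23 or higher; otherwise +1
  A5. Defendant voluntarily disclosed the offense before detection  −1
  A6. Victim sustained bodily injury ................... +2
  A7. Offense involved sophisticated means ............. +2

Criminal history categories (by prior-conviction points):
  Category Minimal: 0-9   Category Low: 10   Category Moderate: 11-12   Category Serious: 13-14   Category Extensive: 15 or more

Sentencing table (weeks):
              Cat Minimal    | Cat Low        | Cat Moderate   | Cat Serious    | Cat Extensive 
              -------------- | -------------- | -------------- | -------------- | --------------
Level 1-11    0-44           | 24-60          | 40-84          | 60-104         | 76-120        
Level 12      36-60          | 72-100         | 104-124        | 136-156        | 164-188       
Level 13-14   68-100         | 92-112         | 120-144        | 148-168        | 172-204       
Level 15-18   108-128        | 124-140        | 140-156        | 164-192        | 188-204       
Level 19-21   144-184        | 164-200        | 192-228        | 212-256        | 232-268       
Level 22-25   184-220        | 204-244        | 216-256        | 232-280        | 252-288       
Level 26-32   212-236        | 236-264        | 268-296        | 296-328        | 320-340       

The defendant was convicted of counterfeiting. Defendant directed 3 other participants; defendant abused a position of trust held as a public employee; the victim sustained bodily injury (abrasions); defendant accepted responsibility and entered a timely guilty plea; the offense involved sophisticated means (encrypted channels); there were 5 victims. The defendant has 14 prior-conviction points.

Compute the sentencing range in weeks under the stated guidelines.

232-280 weeks

Base offense level for counterfeiting: 18.
A1 applies: 18 − 3 = 15.
A2 does not apply.
A3 applies (level before this adjustment is 15 < 18, so +3): 15 + 3 = 18.
A4 applies (level before this adjustment is 18 < 23, so +1): 18 + 1 = 19.
A6 applies: 19 + 2 = 21.
A7 applies: 21 + 2 = 23.
Final offense level: 23.
Criminal history: 14 prior points → Category Serious (13-14).
Level 23 falls in the 22-25 band.
Grid: Level 22-25 × Category Serious = 232-280 weeks.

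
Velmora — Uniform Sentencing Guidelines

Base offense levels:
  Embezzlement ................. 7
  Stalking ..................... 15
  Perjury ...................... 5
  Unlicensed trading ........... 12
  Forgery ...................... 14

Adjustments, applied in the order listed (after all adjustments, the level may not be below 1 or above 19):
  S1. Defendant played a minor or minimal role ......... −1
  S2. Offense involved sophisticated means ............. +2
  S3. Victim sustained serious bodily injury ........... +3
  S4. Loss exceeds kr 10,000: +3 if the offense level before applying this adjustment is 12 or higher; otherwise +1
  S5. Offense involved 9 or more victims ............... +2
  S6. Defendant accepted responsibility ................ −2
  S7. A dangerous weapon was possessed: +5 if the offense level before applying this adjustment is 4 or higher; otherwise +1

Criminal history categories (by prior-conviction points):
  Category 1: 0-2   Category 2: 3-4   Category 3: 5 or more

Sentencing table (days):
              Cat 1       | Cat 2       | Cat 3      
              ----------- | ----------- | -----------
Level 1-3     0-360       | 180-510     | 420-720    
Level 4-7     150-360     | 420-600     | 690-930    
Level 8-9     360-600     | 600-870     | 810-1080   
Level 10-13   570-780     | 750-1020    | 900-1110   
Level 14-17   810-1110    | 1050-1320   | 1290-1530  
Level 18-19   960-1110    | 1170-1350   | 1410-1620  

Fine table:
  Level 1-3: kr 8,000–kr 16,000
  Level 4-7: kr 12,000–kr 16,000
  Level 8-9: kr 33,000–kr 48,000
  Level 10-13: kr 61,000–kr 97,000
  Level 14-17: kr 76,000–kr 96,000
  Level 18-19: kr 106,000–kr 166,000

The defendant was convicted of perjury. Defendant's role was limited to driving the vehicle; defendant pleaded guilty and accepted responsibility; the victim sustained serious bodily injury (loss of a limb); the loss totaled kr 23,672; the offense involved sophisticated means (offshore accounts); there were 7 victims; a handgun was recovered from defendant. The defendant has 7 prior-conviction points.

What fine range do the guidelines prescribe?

Base offense level for perjury: 5.
S1 applies: 5 − 1 = 4.
S2 applies: 4 + 2 = 6.
S3 applies: 6 + 3 = 9.
S4 applies (level before this adjustment is 9 < 12, so +1): 9 + 1 = 10.
S5 does not apply.
S6 applies: 10 − 2 = 8.
S7 applies (level before this adjustment is 8 ≥ 4, so +5): 8 + 5 = 13.
Final offense level: 13.
Level 13 falls in the 10-13 band.
Fine table: Level 10-13 → kr 61,000–kr 97,000.

kr 61,000–kr 97,000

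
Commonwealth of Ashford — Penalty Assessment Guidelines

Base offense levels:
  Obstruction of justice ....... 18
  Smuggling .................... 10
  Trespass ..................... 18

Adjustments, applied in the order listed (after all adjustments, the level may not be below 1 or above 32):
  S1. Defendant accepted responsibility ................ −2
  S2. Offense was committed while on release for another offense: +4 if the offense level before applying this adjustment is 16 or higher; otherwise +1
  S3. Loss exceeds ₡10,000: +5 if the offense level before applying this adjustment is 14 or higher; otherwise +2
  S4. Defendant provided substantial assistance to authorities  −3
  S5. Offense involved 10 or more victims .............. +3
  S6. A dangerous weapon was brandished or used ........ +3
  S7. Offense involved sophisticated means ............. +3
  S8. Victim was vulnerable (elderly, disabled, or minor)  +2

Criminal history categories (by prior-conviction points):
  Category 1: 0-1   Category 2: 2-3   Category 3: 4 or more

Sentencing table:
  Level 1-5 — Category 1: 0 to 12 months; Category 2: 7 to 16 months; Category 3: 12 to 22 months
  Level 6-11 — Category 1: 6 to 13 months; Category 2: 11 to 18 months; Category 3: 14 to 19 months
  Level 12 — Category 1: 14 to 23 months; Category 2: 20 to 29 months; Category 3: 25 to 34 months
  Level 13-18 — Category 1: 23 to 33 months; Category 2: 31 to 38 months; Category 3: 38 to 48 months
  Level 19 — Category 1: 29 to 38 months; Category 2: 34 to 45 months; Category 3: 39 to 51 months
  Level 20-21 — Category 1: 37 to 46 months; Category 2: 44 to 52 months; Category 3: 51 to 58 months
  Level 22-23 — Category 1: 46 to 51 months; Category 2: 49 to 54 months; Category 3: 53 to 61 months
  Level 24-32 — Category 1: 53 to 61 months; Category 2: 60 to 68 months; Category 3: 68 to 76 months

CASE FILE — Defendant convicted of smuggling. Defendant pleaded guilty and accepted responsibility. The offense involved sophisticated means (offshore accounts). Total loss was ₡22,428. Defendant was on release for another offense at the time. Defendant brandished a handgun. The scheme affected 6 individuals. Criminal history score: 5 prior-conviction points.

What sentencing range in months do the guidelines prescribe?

38-48 months

Base offense level for smuggling: 10.
S1 applies: 10 − 2 = 8.
S2 applies (level before this adjustment is 8 < 16, so +1): 8 + 1 = 9.
S3 applies (level before this adjustment is 9 < 14, so +2): 9 + 2 = 11.
S4 does not apply.
S6 applies: 11 + 3 = 14.
S7 applies: 14 + 3 = 17.
S8 does not apply.
Final offense level: 17.
Criminal history: 5 prior points → Category 3 (4+).
Level 17 falls in the 13-18 band.
Grid: Level 13-18 × Category 3 = 38-48 months.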